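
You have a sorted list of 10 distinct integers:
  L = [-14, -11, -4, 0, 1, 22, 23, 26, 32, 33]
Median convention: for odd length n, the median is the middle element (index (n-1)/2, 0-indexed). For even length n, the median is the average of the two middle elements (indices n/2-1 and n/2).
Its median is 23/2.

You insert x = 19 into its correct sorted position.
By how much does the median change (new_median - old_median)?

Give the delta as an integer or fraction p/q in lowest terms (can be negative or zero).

Answer: 15/2

Derivation:
Old median = 23/2
After inserting x = 19: new sorted = [-14, -11, -4, 0, 1, 19, 22, 23, 26, 32, 33]
New median = 19
Delta = 19 - 23/2 = 15/2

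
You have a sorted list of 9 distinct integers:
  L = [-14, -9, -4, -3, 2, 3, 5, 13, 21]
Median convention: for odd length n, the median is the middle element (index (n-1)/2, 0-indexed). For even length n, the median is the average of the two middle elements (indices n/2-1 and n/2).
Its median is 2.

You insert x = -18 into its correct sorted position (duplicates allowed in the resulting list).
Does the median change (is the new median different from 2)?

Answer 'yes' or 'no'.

Old median = 2
Insert x = -18
New median = -1/2
Changed? yes

Answer: yes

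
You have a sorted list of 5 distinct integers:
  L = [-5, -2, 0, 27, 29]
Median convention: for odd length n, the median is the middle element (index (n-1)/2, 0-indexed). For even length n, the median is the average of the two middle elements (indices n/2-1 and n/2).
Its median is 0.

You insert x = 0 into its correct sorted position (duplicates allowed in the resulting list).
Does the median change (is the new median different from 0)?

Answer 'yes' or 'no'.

Old median = 0
Insert x = 0
New median = 0
Changed? no

Answer: no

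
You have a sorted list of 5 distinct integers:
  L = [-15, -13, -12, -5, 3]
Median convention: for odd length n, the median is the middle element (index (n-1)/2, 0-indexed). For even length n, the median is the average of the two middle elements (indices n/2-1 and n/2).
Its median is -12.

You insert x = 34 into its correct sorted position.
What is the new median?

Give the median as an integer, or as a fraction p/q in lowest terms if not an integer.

Answer: -17/2

Derivation:
Old list (sorted, length 5): [-15, -13, -12, -5, 3]
Old median = -12
Insert x = 34
Old length odd (5). Middle was index 2 = -12.
New length even (6). New median = avg of two middle elements.
x = 34: 5 elements are < x, 0 elements are > x.
New sorted list: [-15, -13, -12, -5, 3, 34]
New median = -17/2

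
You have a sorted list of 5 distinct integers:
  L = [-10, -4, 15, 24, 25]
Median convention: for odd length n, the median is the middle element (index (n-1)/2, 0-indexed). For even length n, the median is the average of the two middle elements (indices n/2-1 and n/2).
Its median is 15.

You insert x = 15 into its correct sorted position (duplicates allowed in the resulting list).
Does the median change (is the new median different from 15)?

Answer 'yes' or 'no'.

Answer: no

Derivation:
Old median = 15
Insert x = 15
New median = 15
Changed? no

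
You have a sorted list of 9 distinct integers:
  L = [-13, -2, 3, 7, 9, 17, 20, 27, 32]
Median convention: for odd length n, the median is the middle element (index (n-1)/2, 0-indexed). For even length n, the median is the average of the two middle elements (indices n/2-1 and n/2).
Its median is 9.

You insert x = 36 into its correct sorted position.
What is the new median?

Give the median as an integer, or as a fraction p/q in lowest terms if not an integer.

Old list (sorted, length 9): [-13, -2, 3, 7, 9, 17, 20, 27, 32]
Old median = 9
Insert x = 36
Old length odd (9). Middle was index 4 = 9.
New length even (10). New median = avg of two middle elements.
x = 36: 9 elements are < x, 0 elements are > x.
New sorted list: [-13, -2, 3, 7, 9, 17, 20, 27, 32, 36]
New median = 13

Answer: 13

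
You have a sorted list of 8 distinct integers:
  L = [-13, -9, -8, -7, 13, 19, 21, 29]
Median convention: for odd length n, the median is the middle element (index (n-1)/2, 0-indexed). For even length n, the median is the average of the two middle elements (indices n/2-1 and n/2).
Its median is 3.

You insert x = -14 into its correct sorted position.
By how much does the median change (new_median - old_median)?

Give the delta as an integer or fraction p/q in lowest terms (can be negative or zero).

Answer: -10

Derivation:
Old median = 3
After inserting x = -14: new sorted = [-14, -13, -9, -8, -7, 13, 19, 21, 29]
New median = -7
Delta = -7 - 3 = -10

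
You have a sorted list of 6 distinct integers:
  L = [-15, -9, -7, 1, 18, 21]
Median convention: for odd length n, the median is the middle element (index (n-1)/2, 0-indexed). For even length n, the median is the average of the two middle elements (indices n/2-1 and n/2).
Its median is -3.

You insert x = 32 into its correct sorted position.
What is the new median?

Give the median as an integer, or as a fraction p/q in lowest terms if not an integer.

Answer: 1

Derivation:
Old list (sorted, length 6): [-15, -9, -7, 1, 18, 21]
Old median = -3
Insert x = 32
Old length even (6). Middle pair: indices 2,3 = -7,1.
New length odd (7). New median = single middle element.
x = 32: 6 elements are < x, 0 elements are > x.
New sorted list: [-15, -9, -7, 1, 18, 21, 32]
New median = 1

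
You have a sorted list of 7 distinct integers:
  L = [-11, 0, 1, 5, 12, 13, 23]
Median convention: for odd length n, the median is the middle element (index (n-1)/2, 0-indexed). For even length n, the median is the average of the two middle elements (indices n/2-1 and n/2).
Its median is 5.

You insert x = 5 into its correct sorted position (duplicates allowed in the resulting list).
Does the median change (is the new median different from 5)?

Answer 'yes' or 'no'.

Answer: no

Derivation:
Old median = 5
Insert x = 5
New median = 5
Changed? no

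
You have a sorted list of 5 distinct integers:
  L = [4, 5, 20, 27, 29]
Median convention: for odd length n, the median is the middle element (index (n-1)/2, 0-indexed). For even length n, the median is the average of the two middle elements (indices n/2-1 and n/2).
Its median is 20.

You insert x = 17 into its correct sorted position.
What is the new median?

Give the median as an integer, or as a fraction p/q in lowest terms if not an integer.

Old list (sorted, length 5): [4, 5, 20, 27, 29]
Old median = 20
Insert x = 17
Old length odd (5). Middle was index 2 = 20.
New length even (6). New median = avg of two middle elements.
x = 17: 2 elements are < x, 3 elements are > x.
New sorted list: [4, 5, 17, 20, 27, 29]
New median = 37/2

Answer: 37/2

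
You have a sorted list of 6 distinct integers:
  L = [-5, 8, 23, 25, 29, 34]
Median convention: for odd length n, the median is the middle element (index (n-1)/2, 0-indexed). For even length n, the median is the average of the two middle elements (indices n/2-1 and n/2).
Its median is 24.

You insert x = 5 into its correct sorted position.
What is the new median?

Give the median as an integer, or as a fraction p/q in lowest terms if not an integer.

Old list (sorted, length 6): [-5, 8, 23, 25, 29, 34]
Old median = 24
Insert x = 5
Old length even (6). Middle pair: indices 2,3 = 23,25.
New length odd (7). New median = single middle element.
x = 5: 1 elements are < x, 5 elements are > x.
New sorted list: [-5, 5, 8, 23, 25, 29, 34]
New median = 23

Answer: 23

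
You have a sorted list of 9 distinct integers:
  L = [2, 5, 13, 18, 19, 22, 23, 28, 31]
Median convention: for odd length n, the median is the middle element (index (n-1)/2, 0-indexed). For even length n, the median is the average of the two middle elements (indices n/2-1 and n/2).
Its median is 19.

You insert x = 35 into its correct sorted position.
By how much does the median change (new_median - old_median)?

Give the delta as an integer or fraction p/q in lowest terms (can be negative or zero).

Answer: 3/2

Derivation:
Old median = 19
After inserting x = 35: new sorted = [2, 5, 13, 18, 19, 22, 23, 28, 31, 35]
New median = 41/2
Delta = 41/2 - 19 = 3/2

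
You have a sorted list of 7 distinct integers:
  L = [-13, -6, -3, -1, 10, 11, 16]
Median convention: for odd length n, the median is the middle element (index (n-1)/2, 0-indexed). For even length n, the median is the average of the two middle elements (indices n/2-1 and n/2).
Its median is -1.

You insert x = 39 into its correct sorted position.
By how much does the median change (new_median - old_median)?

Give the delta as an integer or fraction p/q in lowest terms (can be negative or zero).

Old median = -1
After inserting x = 39: new sorted = [-13, -6, -3, -1, 10, 11, 16, 39]
New median = 9/2
Delta = 9/2 - -1 = 11/2

Answer: 11/2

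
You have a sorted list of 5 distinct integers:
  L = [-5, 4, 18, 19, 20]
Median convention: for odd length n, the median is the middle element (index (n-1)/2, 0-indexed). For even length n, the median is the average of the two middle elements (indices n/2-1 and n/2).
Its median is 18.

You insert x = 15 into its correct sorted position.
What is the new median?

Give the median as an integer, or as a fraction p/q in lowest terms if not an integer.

Answer: 33/2

Derivation:
Old list (sorted, length 5): [-5, 4, 18, 19, 20]
Old median = 18
Insert x = 15
Old length odd (5). Middle was index 2 = 18.
New length even (6). New median = avg of two middle elements.
x = 15: 2 elements are < x, 3 elements are > x.
New sorted list: [-5, 4, 15, 18, 19, 20]
New median = 33/2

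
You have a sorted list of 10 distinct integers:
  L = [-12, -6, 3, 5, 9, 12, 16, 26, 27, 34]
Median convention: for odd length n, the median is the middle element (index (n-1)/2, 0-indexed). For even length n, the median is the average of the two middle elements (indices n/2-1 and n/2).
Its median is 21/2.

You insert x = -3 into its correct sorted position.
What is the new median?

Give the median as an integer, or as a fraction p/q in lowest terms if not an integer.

Answer: 9

Derivation:
Old list (sorted, length 10): [-12, -6, 3, 5, 9, 12, 16, 26, 27, 34]
Old median = 21/2
Insert x = -3
Old length even (10). Middle pair: indices 4,5 = 9,12.
New length odd (11). New median = single middle element.
x = -3: 2 elements are < x, 8 elements are > x.
New sorted list: [-12, -6, -3, 3, 5, 9, 12, 16, 26, 27, 34]
New median = 9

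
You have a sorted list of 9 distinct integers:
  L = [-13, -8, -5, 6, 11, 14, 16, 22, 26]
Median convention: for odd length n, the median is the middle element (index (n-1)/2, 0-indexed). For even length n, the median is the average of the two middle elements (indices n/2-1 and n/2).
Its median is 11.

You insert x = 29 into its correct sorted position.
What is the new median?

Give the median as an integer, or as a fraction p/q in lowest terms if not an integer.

Old list (sorted, length 9): [-13, -8, -5, 6, 11, 14, 16, 22, 26]
Old median = 11
Insert x = 29
Old length odd (9). Middle was index 4 = 11.
New length even (10). New median = avg of two middle elements.
x = 29: 9 elements are < x, 0 elements are > x.
New sorted list: [-13, -8, -5, 6, 11, 14, 16, 22, 26, 29]
New median = 25/2

Answer: 25/2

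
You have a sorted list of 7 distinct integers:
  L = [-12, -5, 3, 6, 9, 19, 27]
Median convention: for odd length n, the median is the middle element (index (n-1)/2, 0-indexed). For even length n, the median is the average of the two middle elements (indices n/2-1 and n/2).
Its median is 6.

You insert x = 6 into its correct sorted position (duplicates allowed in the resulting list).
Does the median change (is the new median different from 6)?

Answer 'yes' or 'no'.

Old median = 6
Insert x = 6
New median = 6
Changed? no

Answer: no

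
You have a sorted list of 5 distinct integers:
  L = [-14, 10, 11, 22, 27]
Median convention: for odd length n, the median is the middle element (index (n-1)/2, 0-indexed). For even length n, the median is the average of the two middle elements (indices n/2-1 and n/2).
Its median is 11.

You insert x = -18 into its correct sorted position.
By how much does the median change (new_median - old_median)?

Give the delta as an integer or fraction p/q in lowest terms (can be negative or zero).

Answer: -1/2

Derivation:
Old median = 11
After inserting x = -18: new sorted = [-18, -14, 10, 11, 22, 27]
New median = 21/2
Delta = 21/2 - 11 = -1/2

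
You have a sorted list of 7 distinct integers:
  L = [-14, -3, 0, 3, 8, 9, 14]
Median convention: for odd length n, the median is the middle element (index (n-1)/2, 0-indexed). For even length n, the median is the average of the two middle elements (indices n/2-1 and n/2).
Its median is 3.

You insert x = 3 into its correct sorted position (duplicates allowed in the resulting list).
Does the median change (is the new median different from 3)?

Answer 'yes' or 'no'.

Old median = 3
Insert x = 3
New median = 3
Changed? no

Answer: no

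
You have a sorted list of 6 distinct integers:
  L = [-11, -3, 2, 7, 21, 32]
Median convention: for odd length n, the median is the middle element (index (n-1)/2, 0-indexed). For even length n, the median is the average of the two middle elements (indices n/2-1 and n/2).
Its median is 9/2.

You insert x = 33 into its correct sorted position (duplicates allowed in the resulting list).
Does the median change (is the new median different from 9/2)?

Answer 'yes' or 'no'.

Old median = 9/2
Insert x = 33
New median = 7
Changed? yes

Answer: yes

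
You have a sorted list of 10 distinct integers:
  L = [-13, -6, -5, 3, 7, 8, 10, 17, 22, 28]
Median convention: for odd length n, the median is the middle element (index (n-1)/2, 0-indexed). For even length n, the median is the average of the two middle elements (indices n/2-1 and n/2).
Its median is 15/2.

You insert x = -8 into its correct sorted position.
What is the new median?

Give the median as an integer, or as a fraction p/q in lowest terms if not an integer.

Old list (sorted, length 10): [-13, -6, -5, 3, 7, 8, 10, 17, 22, 28]
Old median = 15/2
Insert x = -8
Old length even (10). Middle pair: indices 4,5 = 7,8.
New length odd (11). New median = single middle element.
x = -8: 1 elements are < x, 9 elements are > x.
New sorted list: [-13, -8, -6, -5, 3, 7, 8, 10, 17, 22, 28]
New median = 7

Answer: 7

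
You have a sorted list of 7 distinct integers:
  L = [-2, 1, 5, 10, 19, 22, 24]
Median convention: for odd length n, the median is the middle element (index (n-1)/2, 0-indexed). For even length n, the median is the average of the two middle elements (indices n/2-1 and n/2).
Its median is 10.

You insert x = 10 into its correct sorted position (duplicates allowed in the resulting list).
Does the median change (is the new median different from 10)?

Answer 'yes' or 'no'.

Answer: no

Derivation:
Old median = 10
Insert x = 10
New median = 10
Changed? no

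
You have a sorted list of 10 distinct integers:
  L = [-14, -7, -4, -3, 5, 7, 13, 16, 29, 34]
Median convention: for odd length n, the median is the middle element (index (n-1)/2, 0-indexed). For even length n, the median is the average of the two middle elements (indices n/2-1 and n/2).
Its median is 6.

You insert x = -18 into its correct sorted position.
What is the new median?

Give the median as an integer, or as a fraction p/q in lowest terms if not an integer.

Old list (sorted, length 10): [-14, -7, -4, -3, 5, 7, 13, 16, 29, 34]
Old median = 6
Insert x = -18
Old length even (10). Middle pair: indices 4,5 = 5,7.
New length odd (11). New median = single middle element.
x = -18: 0 elements are < x, 10 elements are > x.
New sorted list: [-18, -14, -7, -4, -3, 5, 7, 13, 16, 29, 34]
New median = 5

Answer: 5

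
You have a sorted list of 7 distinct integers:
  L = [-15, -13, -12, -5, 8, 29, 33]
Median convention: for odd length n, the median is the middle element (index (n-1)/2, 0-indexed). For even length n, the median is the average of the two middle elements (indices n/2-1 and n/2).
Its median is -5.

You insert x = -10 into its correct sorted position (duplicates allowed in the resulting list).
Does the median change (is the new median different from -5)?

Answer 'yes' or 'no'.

Old median = -5
Insert x = -10
New median = -15/2
Changed? yes

Answer: yes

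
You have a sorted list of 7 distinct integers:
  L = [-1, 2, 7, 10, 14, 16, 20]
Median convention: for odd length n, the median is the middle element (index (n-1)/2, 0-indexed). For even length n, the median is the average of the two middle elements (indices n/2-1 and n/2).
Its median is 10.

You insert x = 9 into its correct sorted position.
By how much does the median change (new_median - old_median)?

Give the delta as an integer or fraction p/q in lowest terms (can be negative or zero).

Answer: -1/2

Derivation:
Old median = 10
After inserting x = 9: new sorted = [-1, 2, 7, 9, 10, 14, 16, 20]
New median = 19/2
Delta = 19/2 - 10 = -1/2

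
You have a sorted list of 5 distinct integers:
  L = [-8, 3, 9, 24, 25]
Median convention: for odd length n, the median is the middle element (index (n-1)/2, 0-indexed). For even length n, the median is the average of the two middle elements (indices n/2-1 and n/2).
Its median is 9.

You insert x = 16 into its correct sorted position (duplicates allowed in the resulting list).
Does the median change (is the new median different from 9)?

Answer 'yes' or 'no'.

Answer: yes

Derivation:
Old median = 9
Insert x = 16
New median = 25/2
Changed? yes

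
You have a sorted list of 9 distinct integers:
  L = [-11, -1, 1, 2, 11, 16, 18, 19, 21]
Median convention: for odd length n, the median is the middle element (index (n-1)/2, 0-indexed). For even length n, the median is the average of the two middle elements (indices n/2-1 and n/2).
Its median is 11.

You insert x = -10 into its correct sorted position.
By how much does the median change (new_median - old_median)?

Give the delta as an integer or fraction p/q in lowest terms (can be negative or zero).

Answer: -9/2

Derivation:
Old median = 11
After inserting x = -10: new sorted = [-11, -10, -1, 1, 2, 11, 16, 18, 19, 21]
New median = 13/2
Delta = 13/2 - 11 = -9/2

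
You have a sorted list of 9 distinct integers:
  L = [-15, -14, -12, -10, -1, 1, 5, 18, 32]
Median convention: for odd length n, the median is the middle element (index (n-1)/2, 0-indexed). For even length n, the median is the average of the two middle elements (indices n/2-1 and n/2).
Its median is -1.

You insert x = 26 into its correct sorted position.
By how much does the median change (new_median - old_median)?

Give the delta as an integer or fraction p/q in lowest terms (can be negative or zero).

Old median = -1
After inserting x = 26: new sorted = [-15, -14, -12, -10, -1, 1, 5, 18, 26, 32]
New median = 0
Delta = 0 - -1 = 1

Answer: 1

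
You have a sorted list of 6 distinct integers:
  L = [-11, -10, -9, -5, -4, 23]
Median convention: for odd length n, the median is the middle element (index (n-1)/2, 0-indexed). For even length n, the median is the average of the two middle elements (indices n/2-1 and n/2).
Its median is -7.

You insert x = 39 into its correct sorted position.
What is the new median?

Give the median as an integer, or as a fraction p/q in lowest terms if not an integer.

Answer: -5

Derivation:
Old list (sorted, length 6): [-11, -10, -9, -5, -4, 23]
Old median = -7
Insert x = 39
Old length even (6). Middle pair: indices 2,3 = -9,-5.
New length odd (7). New median = single middle element.
x = 39: 6 elements are < x, 0 elements are > x.
New sorted list: [-11, -10, -9, -5, -4, 23, 39]
New median = -5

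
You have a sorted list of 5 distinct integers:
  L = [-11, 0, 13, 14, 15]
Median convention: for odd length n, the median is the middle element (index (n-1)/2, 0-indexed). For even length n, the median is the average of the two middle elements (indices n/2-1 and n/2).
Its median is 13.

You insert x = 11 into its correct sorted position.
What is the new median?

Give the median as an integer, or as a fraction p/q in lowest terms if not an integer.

Old list (sorted, length 5): [-11, 0, 13, 14, 15]
Old median = 13
Insert x = 11
Old length odd (5). Middle was index 2 = 13.
New length even (6). New median = avg of two middle elements.
x = 11: 2 elements are < x, 3 elements are > x.
New sorted list: [-11, 0, 11, 13, 14, 15]
New median = 12

Answer: 12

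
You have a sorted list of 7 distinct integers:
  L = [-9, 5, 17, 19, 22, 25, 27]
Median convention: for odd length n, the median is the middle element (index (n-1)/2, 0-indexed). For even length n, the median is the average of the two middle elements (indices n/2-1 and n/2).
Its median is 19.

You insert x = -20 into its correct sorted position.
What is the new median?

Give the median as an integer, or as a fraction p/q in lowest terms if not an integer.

Answer: 18

Derivation:
Old list (sorted, length 7): [-9, 5, 17, 19, 22, 25, 27]
Old median = 19
Insert x = -20
Old length odd (7). Middle was index 3 = 19.
New length even (8). New median = avg of two middle elements.
x = -20: 0 elements are < x, 7 elements are > x.
New sorted list: [-20, -9, 5, 17, 19, 22, 25, 27]
New median = 18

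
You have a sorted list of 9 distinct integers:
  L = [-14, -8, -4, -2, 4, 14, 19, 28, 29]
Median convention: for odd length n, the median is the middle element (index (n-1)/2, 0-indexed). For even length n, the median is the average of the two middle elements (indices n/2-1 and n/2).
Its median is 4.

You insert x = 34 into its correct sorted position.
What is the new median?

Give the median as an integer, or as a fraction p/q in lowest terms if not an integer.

Old list (sorted, length 9): [-14, -8, -4, -2, 4, 14, 19, 28, 29]
Old median = 4
Insert x = 34
Old length odd (9). Middle was index 4 = 4.
New length even (10). New median = avg of two middle elements.
x = 34: 9 elements are < x, 0 elements are > x.
New sorted list: [-14, -8, -4, -2, 4, 14, 19, 28, 29, 34]
New median = 9

Answer: 9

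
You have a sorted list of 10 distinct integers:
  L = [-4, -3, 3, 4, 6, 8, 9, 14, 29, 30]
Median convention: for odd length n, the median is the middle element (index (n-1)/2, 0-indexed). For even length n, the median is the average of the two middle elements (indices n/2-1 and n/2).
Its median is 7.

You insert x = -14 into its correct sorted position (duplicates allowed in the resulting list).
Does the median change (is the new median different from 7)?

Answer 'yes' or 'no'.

Answer: yes

Derivation:
Old median = 7
Insert x = -14
New median = 6
Changed? yes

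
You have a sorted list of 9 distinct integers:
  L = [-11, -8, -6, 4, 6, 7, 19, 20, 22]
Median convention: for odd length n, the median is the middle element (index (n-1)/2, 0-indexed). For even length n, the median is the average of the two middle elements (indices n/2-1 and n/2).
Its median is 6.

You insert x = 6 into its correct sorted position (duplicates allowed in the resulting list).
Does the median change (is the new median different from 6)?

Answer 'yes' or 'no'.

Old median = 6
Insert x = 6
New median = 6
Changed? no

Answer: no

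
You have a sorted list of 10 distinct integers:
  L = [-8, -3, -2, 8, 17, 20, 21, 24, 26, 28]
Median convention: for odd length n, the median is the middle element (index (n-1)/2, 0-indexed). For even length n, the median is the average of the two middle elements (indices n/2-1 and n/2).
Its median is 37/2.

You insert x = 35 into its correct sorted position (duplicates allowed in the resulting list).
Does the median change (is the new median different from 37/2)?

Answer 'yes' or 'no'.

Old median = 37/2
Insert x = 35
New median = 20
Changed? yes

Answer: yes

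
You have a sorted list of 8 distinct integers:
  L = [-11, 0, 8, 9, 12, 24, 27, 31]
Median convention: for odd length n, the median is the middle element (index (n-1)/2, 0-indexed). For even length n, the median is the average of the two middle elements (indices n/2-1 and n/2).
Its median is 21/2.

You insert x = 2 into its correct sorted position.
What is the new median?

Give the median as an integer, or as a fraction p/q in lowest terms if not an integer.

Old list (sorted, length 8): [-11, 0, 8, 9, 12, 24, 27, 31]
Old median = 21/2
Insert x = 2
Old length even (8). Middle pair: indices 3,4 = 9,12.
New length odd (9). New median = single middle element.
x = 2: 2 elements are < x, 6 elements are > x.
New sorted list: [-11, 0, 2, 8, 9, 12, 24, 27, 31]
New median = 9

Answer: 9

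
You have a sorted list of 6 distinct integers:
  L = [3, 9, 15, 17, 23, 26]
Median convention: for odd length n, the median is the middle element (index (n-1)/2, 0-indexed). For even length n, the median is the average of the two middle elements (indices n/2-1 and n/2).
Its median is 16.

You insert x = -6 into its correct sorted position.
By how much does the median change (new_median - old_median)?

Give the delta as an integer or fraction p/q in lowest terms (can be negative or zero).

Old median = 16
After inserting x = -6: new sorted = [-6, 3, 9, 15, 17, 23, 26]
New median = 15
Delta = 15 - 16 = -1

Answer: -1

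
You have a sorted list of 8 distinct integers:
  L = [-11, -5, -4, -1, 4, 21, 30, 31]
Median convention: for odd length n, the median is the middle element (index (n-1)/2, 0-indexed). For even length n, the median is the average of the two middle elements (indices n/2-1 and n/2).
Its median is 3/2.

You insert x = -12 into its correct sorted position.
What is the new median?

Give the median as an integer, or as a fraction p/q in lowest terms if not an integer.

Old list (sorted, length 8): [-11, -5, -4, -1, 4, 21, 30, 31]
Old median = 3/2
Insert x = -12
Old length even (8). Middle pair: indices 3,4 = -1,4.
New length odd (9). New median = single middle element.
x = -12: 0 elements are < x, 8 elements are > x.
New sorted list: [-12, -11, -5, -4, -1, 4, 21, 30, 31]
New median = -1

Answer: -1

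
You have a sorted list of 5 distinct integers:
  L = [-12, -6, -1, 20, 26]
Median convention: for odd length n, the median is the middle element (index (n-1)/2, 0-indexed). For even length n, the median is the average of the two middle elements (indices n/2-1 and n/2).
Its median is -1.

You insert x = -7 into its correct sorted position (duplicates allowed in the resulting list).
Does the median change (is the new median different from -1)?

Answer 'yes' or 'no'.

Old median = -1
Insert x = -7
New median = -7/2
Changed? yes

Answer: yes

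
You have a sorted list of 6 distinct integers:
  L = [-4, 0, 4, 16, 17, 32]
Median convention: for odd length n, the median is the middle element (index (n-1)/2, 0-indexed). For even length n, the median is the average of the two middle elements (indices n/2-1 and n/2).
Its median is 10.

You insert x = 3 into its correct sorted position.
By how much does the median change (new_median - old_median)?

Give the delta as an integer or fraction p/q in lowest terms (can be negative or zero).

Old median = 10
After inserting x = 3: new sorted = [-4, 0, 3, 4, 16, 17, 32]
New median = 4
Delta = 4 - 10 = -6

Answer: -6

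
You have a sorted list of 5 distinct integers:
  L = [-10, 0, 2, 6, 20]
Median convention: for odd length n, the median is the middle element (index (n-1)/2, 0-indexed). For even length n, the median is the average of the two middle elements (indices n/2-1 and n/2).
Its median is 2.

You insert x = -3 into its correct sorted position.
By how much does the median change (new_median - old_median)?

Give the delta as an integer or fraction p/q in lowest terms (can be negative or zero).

Old median = 2
After inserting x = -3: new sorted = [-10, -3, 0, 2, 6, 20]
New median = 1
Delta = 1 - 2 = -1

Answer: -1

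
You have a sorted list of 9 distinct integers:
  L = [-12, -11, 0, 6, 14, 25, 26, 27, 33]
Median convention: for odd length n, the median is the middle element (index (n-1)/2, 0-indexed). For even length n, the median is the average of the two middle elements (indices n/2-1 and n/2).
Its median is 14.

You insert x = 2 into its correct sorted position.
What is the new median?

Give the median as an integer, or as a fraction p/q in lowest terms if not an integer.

Old list (sorted, length 9): [-12, -11, 0, 6, 14, 25, 26, 27, 33]
Old median = 14
Insert x = 2
Old length odd (9). Middle was index 4 = 14.
New length even (10). New median = avg of two middle elements.
x = 2: 3 elements are < x, 6 elements are > x.
New sorted list: [-12, -11, 0, 2, 6, 14, 25, 26, 27, 33]
New median = 10

Answer: 10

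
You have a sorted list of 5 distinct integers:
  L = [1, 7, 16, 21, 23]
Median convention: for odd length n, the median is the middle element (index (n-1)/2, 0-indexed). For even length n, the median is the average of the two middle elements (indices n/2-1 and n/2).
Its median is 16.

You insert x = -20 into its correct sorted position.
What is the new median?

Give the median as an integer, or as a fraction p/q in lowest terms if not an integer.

Answer: 23/2

Derivation:
Old list (sorted, length 5): [1, 7, 16, 21, 23]
Old median = 16
Insert x = -20
Old length odd (5). Middle was index 2 = 16.
New length even (6). New median = avg of two middle elements.
x = -20: 0 elements are < x, 5 elements are > x.
New sorted list: [-20, 1, 7, 16, 21, 23]
New median = 23/2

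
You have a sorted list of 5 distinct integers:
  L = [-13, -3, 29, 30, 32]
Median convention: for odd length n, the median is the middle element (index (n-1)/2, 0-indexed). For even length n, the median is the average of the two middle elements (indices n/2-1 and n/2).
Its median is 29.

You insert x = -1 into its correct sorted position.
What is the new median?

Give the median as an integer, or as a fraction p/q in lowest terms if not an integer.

Answer: 14

Derivation:
Old list (sorted, length 5): [-13, -3, 29, 30, 32]
Old median = 29
Insert x = -1
Old length odd (5). Middle was index 2 = 29.
New length even (6). New median = avg of two middle elements.
x = -1: 2 elements are < x, 3 elements are > x.
New sorted list: [-13, -3, -1, 29, 30, 32]
New median = 14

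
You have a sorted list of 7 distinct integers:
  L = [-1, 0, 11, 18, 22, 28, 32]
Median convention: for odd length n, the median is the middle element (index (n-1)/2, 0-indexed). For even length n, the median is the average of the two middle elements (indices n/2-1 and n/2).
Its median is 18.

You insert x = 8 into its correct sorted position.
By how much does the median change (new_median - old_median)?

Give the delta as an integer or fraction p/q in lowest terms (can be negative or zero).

Old median = 18
After inserting x = 8: new sorted = [-1, 0, 8, 11, 18, 22, 28, 32]
New median = 29/2
Delta = 29/2 - 18 = -7/2

Answer: -7/2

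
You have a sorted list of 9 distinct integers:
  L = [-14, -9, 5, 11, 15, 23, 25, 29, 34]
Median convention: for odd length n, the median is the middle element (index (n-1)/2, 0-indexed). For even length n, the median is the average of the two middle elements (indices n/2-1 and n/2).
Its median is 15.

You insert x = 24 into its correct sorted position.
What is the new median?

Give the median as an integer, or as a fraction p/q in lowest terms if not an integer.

Answer: 19

Derivation:
Old list (sorted, length 9): [-14, -9, 5, 11, 15, 23, 25, 29, 34]
Old median = 15
Insert x = 24
Old length odd (9). Middle was index 4 = 15.
New length even (10). New median = avg of two middle elements.
x = 24: 6 elements are < x, 3 elements are > x.
New sorted list: [-14, -9, 5, 11, 15, 23, 24, 25, 29, 34]
New median = 19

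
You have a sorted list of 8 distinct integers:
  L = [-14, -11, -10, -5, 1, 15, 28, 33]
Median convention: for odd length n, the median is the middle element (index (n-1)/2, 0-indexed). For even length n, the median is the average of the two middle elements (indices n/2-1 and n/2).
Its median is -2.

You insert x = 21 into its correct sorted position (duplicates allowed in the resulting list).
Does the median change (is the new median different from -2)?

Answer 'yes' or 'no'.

Answer: yes

Derivation:
Old median = -2
Insert x = 21
New median = 1
Changed? yes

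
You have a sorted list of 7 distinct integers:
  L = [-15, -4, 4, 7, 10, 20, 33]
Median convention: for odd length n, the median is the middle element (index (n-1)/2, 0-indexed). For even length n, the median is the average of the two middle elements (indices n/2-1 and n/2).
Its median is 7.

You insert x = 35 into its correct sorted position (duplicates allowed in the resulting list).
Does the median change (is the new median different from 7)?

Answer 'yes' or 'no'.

Old median = 7
Insert x = 35
New median = 17/2
Changed? yes

Answer: yes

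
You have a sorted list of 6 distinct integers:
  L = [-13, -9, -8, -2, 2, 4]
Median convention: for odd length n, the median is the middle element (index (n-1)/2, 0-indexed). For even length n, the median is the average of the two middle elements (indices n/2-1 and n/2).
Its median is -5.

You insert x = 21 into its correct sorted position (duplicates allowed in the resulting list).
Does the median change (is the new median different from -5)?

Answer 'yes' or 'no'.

Answer: yes

Derivation:
Old median = -5
Insert x = 21
New median = -2
Changed? yes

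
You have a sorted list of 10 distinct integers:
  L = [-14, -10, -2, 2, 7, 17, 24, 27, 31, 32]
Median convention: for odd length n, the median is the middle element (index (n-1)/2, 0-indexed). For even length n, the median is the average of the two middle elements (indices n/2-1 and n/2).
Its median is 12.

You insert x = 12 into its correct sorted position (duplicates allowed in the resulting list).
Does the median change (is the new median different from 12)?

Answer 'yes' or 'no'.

Old median = 12
Insert x = 12
New median = 12
Changed? no

Answer: no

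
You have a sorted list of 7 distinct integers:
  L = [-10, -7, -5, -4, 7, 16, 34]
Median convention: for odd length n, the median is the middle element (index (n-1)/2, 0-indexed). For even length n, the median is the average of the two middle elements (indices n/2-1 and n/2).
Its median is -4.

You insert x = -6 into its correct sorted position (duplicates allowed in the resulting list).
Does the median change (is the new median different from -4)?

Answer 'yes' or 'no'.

Old median = -4
Insert x = -6
New median = -9/2
Changed? yes

Answer: yes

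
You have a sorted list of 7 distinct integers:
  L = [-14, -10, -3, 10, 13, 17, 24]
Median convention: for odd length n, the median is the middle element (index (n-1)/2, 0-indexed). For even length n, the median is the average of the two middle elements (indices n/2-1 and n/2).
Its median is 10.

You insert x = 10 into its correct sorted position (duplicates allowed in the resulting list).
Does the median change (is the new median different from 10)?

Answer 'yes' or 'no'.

Answer: no

Derivation:
Old median = 10
Insert x = 10
New median = 10
Changed? no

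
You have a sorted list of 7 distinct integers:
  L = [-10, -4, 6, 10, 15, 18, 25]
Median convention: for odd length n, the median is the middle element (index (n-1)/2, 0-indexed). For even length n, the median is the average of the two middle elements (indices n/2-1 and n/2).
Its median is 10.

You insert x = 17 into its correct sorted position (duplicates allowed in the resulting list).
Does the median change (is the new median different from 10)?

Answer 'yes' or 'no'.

Answer: yes

Derivation:
Old median = 10
Insert x = 17
New median = 25/2
Changed? yes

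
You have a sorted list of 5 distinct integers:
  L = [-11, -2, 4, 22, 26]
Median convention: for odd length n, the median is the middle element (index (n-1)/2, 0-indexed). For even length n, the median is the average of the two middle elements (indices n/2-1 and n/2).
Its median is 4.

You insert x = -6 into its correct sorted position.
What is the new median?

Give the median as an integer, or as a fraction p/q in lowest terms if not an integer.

Old list (sorted, length 5): [-11, -2, 4, 22, 26]
Old median = 4
Insert x = -6
Old length odd (5). Middle was index 2 = 4.
New length even (6). New median = avg of two middle elements.
x = -6: 1 elements are < x, 4 elements are > x.
New sorted list: [-11, -6, -2, 4, 22, 26]
New median = 1

Answer: 1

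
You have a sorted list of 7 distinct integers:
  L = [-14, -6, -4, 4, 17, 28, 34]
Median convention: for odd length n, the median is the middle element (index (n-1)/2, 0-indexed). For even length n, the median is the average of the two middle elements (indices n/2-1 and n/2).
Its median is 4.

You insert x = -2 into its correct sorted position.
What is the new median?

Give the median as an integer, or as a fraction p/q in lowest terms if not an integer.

Answer: 1

Derivation:
Old list (sorted, length 7): [-14, -6, -4, 4, 17, 28, 34]
Old median = 4
Insert x = -2
Old length odd (7). Middle was index 3 = 4.
New length even (8). New median = avg of two middle elements.
x = -2: 3 elements are < x, 4 elements are > x.
New sorted list: [-14, -6, -4, -2, 4, 17, 28, 34]
New median = 1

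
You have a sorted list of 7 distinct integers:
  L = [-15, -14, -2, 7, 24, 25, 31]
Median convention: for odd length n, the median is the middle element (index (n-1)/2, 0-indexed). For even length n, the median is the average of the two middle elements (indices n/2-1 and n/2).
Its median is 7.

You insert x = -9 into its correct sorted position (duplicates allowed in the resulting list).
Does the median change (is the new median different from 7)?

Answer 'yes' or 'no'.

Old median = 7
Insert x = -9
New median = 5/2
Changed? yes

Answer: yes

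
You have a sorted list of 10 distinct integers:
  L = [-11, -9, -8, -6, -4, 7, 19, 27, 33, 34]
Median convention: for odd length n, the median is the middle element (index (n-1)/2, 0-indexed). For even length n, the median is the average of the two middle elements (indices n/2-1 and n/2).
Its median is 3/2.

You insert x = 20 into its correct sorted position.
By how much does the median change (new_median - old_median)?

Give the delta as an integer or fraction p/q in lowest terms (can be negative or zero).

Answer: 11/2

Derivation:
Old median = 3/2
After inserting x = 20: new sorted = [-11, -9, -8, -6, -4, 7, 19, 20, 27, 33, 34]
New median = 7
Delta = 7 - 3/2 = 11/2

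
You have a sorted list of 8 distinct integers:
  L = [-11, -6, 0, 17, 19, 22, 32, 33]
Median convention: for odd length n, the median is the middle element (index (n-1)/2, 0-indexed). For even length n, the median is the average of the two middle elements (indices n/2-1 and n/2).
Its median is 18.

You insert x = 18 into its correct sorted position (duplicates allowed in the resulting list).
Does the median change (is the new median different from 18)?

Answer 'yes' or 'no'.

Old median = 18
Insert x = 18
New median = 18
Changed? no

Answer: no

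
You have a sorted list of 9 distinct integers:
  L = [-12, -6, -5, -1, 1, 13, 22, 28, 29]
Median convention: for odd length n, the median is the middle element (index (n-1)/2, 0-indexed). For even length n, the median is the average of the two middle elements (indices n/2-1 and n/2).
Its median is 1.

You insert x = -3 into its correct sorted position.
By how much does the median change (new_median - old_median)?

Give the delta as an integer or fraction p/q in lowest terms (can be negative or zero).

Answer: -1

Derivation:
Old median = 1
After inserting x = -3: new sorted = [-12, -6, -5, -3, -1, 1, 13, 22, 28, 29]
New median = 0
Delta = 0 - 1 = -1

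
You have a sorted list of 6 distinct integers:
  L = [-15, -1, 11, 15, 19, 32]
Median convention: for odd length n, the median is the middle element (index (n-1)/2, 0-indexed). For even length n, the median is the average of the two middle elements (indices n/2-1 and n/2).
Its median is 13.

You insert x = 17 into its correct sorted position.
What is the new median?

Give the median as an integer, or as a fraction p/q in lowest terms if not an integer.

Answer: 15

Derivation:
Old list (sorted, length 6): [-15, -1, 11, 15, 19, 32]
Old median = 13
Insert x = 17
Old length even (6). Middle pair: indices 2,3 = 11,15.
New length odd (7). New median = single middle element.
x = 17: 4 elements are < x, 2 elements are > x.
New sorted list: [-15, -1, 11, 15, 17, 19, 32]
New median = 15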